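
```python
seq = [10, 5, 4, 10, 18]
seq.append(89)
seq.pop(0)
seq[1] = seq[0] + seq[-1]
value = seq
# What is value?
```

Trace:
`seq = [10, 5, 4, 10, 18]` → seq = [10, 5, 4, 10, 18]
`seq.append(89)` → seq = [10, 5, 4, 10, 18, 89]
`seq.pop(0)` → seq = [5, 4, 10, 18, 89]
`seq[1] = seq[0] + seq[-1]` → seq = [5, 94, 10, 18, 89]
`value = seq` → value = [5, 94, 10, 18, 89]
So value = [5, 94, 10, 18, 89]

Answer: [5, 94, 10, 18, 89]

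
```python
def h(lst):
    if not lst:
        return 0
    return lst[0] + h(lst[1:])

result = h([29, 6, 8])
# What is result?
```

29 + 6 + 8 + 0 = 43

Answer: 43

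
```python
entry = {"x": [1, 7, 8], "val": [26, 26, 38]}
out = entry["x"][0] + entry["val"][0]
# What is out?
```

Trace:
`entry = {"x": [1, 7, 8], "val": [26, 26, 38]}` → entry = {'x': [1, 7, 8], 'val': [26, 26, 38]}
`out = entry["x"][0] + entry["val"][0]` → out = 27
So out = 27

Answer: 27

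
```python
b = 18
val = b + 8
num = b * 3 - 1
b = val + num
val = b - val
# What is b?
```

Trace:
`b = 18` → b = 18
`val = b + 8` → val = 26
`num = b * 3 - 1` → num = 53
`b = val + num` → b = 79
`val = b - val` → val = 53
So b = 79

Answer: 79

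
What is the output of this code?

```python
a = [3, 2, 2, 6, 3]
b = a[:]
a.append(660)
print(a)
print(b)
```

Key concept: slice [:] creates copy.
Step by step:
`a = [3, 2, 2, 6, 3]` → a = [3, 2, 2, 6, 3]
`b = a[:]` → b = [3, 2, 2, 6, 3]
`a.append(660)` → a = [3, 2, 2, 6, 3, 660]
`print(a)` → prints [3, 2, 2, 6, 3, 660]
`print(b)` → prints [3, 2, 2, 6, 3]

Answer:
[3, 2, 2, 6, 3, 660]
[3, 2, 2, 6, 3]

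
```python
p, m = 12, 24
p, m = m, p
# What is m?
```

Trace:
`p, m = 12, 24` → p = 12; m = 24
`p, m = m, p` → p = 24; m = 12
So m = 12

Answer: 12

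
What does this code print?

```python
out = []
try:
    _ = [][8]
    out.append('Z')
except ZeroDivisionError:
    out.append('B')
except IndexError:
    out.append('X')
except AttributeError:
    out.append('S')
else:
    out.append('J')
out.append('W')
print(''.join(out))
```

Execution trace: 'X' (except IndexError) → 'W' (after the try/except). Output: XW

Answer: XW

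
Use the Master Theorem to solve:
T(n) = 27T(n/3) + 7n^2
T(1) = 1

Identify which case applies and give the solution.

a=27, b=3, f(n)=7n^2. log_3(27) = 3. Since c=2 < 3, Case 1 applies: T(n) = Θ(n^log_b(a)) = O(n^3).

Answer: O(n^3) - Case 1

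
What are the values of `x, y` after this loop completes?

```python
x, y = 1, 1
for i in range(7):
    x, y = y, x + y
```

Fibonacci: after 7 iterations
`x, y` takes the values: (1, 1) → (1, 2) → (2, 3) → (3, 5) → (5, 8) → (8, 13) → (13, 21) → (21, 34)

Answer: 21, 34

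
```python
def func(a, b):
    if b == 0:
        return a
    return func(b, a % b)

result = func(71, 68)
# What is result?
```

func(71, 68) -> func(68, 3) -> func(3, 2) -> func(2, 1) -> func(1, 0) -> 1

Answer: 1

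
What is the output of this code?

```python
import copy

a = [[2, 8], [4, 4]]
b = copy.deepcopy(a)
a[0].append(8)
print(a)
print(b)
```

Key concept: deep copy is fully independent.
Step by step:
`a = [[2, 8], [4, 4]]` → a = [[2, 8], [4, 4]]
`b = copy.deepcopy(a)` → b = [[2, 8], [4, 4]]
`a[0].append(8)` → a = [[2, 8, 8], [4, 4]]
`print(a)` → prints [[2, 8, 8], [4, 4]]
`print(b)` → prints [[2, 8], [4, 4]]

Answer:
[[2, 8, 8], [4, 4]]
[[2, 8], [4, 4]]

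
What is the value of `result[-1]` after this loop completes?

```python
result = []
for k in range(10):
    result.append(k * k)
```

Last element of squares 0 to 9
`result` takes the values: [] → [0] → [0, 1] → [0, 1, 4] → [0, 1, 4, 9] → [0, 1, 4, 9, 16] → [0, 1, 4, 9, 16, 25] → [0, 1, 4, 9, 16, 25, 36] → [0, 1, 4, 9, 16, 25, 36, 49] → [0, 1, 4, 9, 16, 25, 36, 49, 64] → [0, 1, 4, 9, 16, 25, 36, 49, 64, 81]
So `result[-1]` = 81

Answer: 81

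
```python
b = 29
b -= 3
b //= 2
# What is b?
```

Trace:
`b = 29` → b = 29
`b -= 3` → b = 26
`b //= 2` → b = 13
So b = 13

Answer: 13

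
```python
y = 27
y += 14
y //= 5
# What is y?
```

Trace:
`y = 27` → y = 27
`y += 14` → y = 41
`y //= 5` → y = 8
So y = 8

Answer: 8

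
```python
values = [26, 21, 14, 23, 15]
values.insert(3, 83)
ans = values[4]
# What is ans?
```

Trace:
`values = [26, 21, 14, 23, 15]` → values = [26, 21, 14, 23, 15]
`values.insert(3, 83)` → values = [26, 21, 14, 83, 23, 15]
`ans = values[4]` → ans = 23
So ans = 23

Answer: 23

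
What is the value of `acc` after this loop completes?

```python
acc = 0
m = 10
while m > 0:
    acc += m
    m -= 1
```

Sum 10 down to 1
`acc` takes the values: 0 → 10 → 19 → 27 → 34 → 40 → 45 → 49 → 52 → 54 → 55

Answer: 55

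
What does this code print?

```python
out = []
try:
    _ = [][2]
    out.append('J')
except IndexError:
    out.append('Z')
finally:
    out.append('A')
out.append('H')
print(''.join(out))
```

Execution trace: 'Z' (except IndexError) → 'A' (finally) → 'H' (after the try/except). Output: ZAH

Answer: ZAH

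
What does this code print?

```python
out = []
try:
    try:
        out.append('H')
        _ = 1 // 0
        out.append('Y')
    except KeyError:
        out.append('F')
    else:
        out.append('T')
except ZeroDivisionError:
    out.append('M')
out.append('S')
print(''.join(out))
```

Execution trace: 'H' (try body) → 'M' (outer except ZeroDivisionError) → 'S' (after the try/except). Output: HMS

Answer: HMS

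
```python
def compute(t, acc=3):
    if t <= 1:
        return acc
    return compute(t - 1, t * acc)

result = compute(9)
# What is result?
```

Accumulator trace (n, acc): (9, 3) -> (8, 27) -> (7, 216) -> (6, 1512) -> (5, 9072) -> (4, 45360) -> (3, 181440) -> (2, 544320) -> (1, 1088640) -> return 1088640

Answer: 1088640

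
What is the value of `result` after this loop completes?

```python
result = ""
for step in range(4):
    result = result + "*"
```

Repeat '*' 4 times
`result` takes the values: "" → "*" → "**" → "***" → "****"

Answer: "****"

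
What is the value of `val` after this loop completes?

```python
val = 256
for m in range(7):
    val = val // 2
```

Halve 7 times: 256 // 2^7 = 2
`val` takes the values: 256 → 128 → 64 → 32 → 16 → 8 → 4 → 2

Answer: 2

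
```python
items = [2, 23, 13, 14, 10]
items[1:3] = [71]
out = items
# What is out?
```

Trace:
`items = [2, 23, 13, 14, 10]` → items = [2, 23, 13, 14, 10]
`items[1:3] = [71]` → items = [2, 71, 14, 10]
`out = items` → out = [2, 71, 14, 10]
So out = [2, 71, 14, 10]

Answer: [2, 71, 14, 10]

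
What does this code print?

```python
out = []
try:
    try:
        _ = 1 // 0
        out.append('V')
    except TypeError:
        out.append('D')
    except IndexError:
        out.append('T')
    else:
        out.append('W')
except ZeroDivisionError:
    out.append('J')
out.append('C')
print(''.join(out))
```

Execution trace: 'J' (outer except ZeroDivisionError) → 'C' (after the try/except). Output: JC

Answer: JC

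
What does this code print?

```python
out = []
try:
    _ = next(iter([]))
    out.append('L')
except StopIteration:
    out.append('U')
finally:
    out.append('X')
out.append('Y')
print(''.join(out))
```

Execution trace: 'U' (except StopIteration) → 'X' (finally) → 'Y' (after the try/except). Output: UXY

Answer: UXY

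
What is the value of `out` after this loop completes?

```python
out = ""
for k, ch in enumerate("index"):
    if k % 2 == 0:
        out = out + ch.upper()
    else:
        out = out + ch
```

Uppercase even positions in 'index'
`out` takes the values: "" → "I" → "In" → "InD" → "InDe" → "InDeX"

Answer: "InDeX"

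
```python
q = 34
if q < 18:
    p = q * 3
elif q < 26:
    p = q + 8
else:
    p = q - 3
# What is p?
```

Trace:
`q = 34` → q = 34
`if q < 18: ...` → q < 18 is False, q < 26 is False, take else branch → p = 31
So p = 31

Answer: 31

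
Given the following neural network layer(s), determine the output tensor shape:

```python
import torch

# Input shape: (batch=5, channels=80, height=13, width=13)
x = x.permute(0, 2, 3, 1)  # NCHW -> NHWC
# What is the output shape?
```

Input: (5, 80, 13, 13) -> Output: (5, 13, 13, 80)

Answer: (5, 13, 13, 80)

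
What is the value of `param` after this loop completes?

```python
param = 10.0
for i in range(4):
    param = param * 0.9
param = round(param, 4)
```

Exponential decay: 10.0 * 0.9^4
`param` takes the values: 10.0 → 9.0 → 8.1 → 7.29 → 6.561

Answer: 6.561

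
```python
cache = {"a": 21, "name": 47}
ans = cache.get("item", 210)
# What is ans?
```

Trace:
`cache = {"a": 21, "name": 47}` → cache = {'a': 21, 'name': 47}
`ans = cache.get("item", 210)` → ans = 210
So ans = 210

Answer: 210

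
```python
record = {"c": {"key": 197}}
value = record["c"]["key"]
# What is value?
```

Trace:
`record = {"c": {"key": 197}}` → record = {'c': {'key': 197}}
`value = record["c"]["key"]` → value = 197
So value = 197

Answer: 197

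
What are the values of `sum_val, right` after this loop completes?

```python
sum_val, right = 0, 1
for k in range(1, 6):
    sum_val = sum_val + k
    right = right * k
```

Sum and factorial of 1 to 5
`sum_val, right` takes the values: (0, 1) → (1, 1) → (3, 1) → (3, 2) → (6, 2) → (6, 6) → (10, 6) → (10, 24) → (15, 24) → (15, 120)

Answer: 15, 120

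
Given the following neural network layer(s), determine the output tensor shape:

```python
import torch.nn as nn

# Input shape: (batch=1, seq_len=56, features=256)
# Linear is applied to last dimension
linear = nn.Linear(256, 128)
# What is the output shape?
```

Input: (1, 56, 256) -> Output: (1, 56, 128)

Answer: (1, 56, 128)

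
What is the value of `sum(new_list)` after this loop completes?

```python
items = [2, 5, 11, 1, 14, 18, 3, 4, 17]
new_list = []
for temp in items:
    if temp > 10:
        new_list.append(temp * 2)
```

Sum of doubled values > 10
`new_list` takes the values: [] → [22] → [22, 28] → [22, 28, 36] → [22, 28, 36, 34]
So `sum(new_list)` = 120

Answer: 120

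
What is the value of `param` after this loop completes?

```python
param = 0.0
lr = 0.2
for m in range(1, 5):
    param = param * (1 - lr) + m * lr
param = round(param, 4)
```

Moving average with lr=0.2
`param` takes the values: 0.0 → 0.2 → 0.56 → 1.048 → 1.6384

Answer: 1.6384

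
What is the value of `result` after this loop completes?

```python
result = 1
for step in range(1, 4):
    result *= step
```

3! = 6
`result` takes the values: 1 → 2 → 6

Answer: 6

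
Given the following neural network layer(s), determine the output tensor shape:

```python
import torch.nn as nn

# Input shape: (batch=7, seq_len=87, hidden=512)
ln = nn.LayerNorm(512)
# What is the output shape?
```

Input: (7, 87, 512) -> Output: (7, 87, 512)

Answer: (7, 87, 512)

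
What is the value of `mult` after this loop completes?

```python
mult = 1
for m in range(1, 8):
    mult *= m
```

7! = 5040
`mult` takes the values: 1 → 2 → 6 → 24 → 120 → 720 → 5040

Answer: 5040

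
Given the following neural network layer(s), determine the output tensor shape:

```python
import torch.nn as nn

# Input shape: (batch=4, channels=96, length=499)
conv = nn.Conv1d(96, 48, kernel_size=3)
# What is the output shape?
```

Input: (4, 96, 499) -> Output: (4, 48, 497)

Answer: (4, 48, 497)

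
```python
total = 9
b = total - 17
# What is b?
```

Trace:
`total = 9` → total = 9
`b = total - 17` → b = -8
So b = -8

Answer: -8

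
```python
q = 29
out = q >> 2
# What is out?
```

Trace:
`q = 29` → q = 29
`out = q >> 2` → out = 7
So out = 7

Answer: 7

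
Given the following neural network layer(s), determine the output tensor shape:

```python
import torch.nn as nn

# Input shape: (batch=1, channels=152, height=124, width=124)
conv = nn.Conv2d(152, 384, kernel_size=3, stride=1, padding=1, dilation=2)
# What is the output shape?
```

Input: (1, 152, 124, 124) -> Output: (1, 384, 122, 122)

Answer: (1, 384, 122, 122)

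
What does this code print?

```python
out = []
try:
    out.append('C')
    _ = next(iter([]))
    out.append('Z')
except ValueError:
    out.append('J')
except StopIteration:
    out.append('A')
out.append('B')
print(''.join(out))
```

Execution trace: 'C' (try body) → 'A' (except StopIteration) → 'B' (after the try/except). Output: CAB

Answer: CAB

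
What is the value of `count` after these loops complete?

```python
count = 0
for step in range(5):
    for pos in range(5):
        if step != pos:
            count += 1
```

5² - 5 (exclude diagonal)
`count` takes the values: 0 → 1 → 2 → 3 → 4 → 5 → 6 → 7 → 8 → 9 → 10 → 11 → 12 → 13 → 14 → 15 → 16 → 17 → 18 → 19 → 20

Answer: 20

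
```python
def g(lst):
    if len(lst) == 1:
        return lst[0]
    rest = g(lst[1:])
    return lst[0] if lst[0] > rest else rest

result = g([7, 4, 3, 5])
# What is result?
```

Recursive max over [7, 4, 3, 5] = 7

Answer: 7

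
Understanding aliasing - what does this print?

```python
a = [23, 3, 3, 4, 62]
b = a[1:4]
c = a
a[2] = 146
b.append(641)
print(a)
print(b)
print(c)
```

Key concept: slice vs alias.
Step by step:
`a = [23, 3, 3, 4, 62]` → a = [23, 3, 3, 4, 62]
`b = a[1:4]` → b = [3, 3, 4]
`c = a` → c = [23, 3, 3, 4, 62] (same object as a)
`a[2] = 146` → a = [23, 3, 146, 4, 62] (same object as c); c = [23, 3, 146, 4, 62] (same object as a)
`b.append(641)` → b = [3, 3, 4, 641]
`print(a)` → prints [23, 3, 146, 4, 62]
`print(b)` → prints [3, 3, 4, 641]
`print(c)` → prints [23, 3, 146, 4, 62]

Answer:
[23, 3, 146, 4, 62]
[3, 3, 4, 641]
[23, 3, 146, 4, 62]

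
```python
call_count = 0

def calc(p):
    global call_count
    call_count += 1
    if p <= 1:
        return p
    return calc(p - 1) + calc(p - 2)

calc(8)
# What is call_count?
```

Calls(p) = 1 + Calls(p-1) + Calls(p-2); Calls(0)=Calls(1)=1. For p=8 this gives 67.

Answer: 67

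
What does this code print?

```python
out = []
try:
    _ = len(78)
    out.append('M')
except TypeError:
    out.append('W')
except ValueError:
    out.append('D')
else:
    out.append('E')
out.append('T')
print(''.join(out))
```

Execution trace: 'W' (except TypeError) → 'T' (after the try/except). Output: WT

Answer: WT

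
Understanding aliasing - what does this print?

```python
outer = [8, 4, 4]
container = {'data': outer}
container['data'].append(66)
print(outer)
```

Key concept: dict holds reference to list.
Step by step:
`outer = [8, 4, 4]` → outer = [8, 4, 4]
`container = {'data': outer}` → container = {'data': [8, 4, 4]}
`container['data'].append(66)` → outer = [8, 4, 4, 66]; container = {'data': [8, 4, 4, 66]}
`print(outer)` → prints [8, 4, 4, 66]

Answer: [8, 4, 4, 66]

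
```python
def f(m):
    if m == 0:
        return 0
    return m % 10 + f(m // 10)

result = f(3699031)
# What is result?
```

Sum of digits of 3699031: 1 + 3 + 0 + 9 + 9 + 6 + 3 = 31

Answer: 31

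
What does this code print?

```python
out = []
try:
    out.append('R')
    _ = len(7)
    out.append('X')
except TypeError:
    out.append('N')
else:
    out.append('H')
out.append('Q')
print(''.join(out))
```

Execution trace: 'R' (try body) → 'N' (except TypeError) → 'Q' (after the try/except). Output: RNQ

Answer: RNQ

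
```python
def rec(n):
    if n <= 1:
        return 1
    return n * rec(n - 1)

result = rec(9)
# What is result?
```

rec(9) = 9 * 8 * 7 * 6 * 5 * 4 * 3 * 2 * 1 = 362880

Answer: 362880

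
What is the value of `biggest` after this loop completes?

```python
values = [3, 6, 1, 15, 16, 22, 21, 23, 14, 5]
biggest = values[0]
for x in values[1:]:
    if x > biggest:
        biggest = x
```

Maximum of [3, 6, 1, 15, 16, 22, 21, 23, 14, 5]
`biggest` takes the values: 3 → 6 → 15 → 16 → 22 → 23

Answer: 23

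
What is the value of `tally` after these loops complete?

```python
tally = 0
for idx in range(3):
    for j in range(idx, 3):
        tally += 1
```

Upper triangle: 3 + 2 + ... + 1
`tally` takes the values: 0 → 1 → 2 → 3 → 4 → 5 → 6

Answer: 6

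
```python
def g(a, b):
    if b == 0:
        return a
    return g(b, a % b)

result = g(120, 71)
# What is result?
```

g(120, 71) -> g(71, 49) -> g(49, 22) -> g(22, 5) -> g(5, 2) -> g(2, 1) -> g(1, 0) -> 1

Answer: 1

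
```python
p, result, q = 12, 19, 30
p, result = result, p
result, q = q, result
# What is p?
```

Trace:
`p, result, q = 12, 19, 30` → p = 12; result = 19; q = 30
`p, result = result, p` → p = 19; result = 12
`result, q = q, result` → result = 30; q = 12
So p = 19

Answer: 19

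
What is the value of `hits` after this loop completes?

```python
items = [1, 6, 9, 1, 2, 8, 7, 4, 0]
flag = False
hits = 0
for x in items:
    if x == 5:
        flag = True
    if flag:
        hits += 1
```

Count elements after first 5 in [1, 6, 9, 1, 2, 8, 7, 4, 0]
`hits` takes the values: 0

Answer: 0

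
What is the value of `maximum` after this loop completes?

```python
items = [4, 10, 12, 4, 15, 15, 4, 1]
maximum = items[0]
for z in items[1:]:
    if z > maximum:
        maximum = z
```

Maximum of [4, 10, 12, 4, 15, 15, 4, 1]
`maximum` takes the values: 4 → 10 → 12 → 15

Answer: 15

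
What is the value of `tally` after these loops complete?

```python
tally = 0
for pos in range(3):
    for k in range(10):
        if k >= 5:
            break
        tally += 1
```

Inner breaks at 5, outer runs 3 times
`tally` takes the values: 0 → 1 → 2 → 3 → 4 → 5 → 6 → 7 → 8 → 9 → 10 → 11 → 12 → 13 → 14 → 15

Answer: 15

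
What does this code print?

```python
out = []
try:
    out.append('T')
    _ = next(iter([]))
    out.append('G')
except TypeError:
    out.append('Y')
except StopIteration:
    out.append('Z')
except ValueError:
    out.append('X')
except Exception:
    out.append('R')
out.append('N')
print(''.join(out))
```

Execution trace: 'T' (try body) → 'Z' (except StopIteration) → 'N' (after the try/except). Output: TZN

Answer: TZN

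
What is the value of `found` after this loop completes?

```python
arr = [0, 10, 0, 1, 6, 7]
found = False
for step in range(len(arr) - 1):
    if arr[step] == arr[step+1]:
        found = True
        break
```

Check consecutive duplicates in [0, 10, 0, 1, 6, 7]
`found` takes the values: False

Answer: False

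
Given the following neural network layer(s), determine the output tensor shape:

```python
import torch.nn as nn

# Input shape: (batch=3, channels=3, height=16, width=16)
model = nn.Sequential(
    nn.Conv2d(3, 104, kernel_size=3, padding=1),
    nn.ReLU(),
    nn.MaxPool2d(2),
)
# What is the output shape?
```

Input: (3, 3, 16, 16) -> after Conv2d: (3, 104, 16, 16) -> after ReLU: (3, 104, 16, 16) -> Output: (3, 104, 8, 8)

Answer: (3, 104, 8, 8)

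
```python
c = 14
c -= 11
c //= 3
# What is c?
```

Trace:
`c = 14` → c = 14
`c -= 11` → c = 3
`c //= 3` → c = 1
So c = 1

Answer: 1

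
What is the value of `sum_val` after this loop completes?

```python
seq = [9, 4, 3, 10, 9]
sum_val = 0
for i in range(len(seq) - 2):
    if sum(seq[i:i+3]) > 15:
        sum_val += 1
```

Count windows with sum > 15
`sum_val` takes the values: 0 → 1 → 2 → 3

Answer: 3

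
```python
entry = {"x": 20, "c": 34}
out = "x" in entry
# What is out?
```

Trace:
`entry = {"x": 20, "c": 34}` → entry = {'x': 20, 'c': 34}
`out = "x" in entry` → out = True
So out = True

Answer: True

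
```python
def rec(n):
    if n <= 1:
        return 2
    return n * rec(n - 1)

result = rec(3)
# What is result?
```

rec(3) = 3 * 2 * 2 = 12

Answer: 12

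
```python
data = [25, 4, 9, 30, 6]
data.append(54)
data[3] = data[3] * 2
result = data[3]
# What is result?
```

Trace:
`data = [25, 4, 9, 30, 6]` → data = [25, 4, 9, 30, 6]
`data.append(54)` → data = [25, 4, 9, 30, 6, 54]
`data[3] = data[3] * 2` → data = [25, 4, 9, 60, 6, 54]
`result = data[3]` → result = 60
So result = 60

Answer: 60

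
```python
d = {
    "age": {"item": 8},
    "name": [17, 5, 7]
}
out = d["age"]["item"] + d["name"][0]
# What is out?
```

Trace:
`d = { ...` → d = {'age': {'item': 8}, 'name': [17, 5, 7]}
`out = d["age"]["item"] + d["name"][0]` → out = 25
So out = 25

Answer: 25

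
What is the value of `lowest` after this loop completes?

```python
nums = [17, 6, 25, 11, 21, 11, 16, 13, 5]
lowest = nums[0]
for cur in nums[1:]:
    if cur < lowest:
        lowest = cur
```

Minimum of [17, 6, 25, 11, 21, 11, 16, 13, 5]
`lowest` takes the values: 17 → 6 → 5

Answer: 5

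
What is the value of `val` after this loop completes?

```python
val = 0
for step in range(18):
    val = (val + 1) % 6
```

Increment mod 6, 18 times = 0
`val` takes the values: 0 → 1 → 2 → 3 → 4 → 5 → 0 → 1 → 2 → 3 → 4 → 5 → 0 → 1 → 2 → 3 → 4 → 5 → 0

Answer: 0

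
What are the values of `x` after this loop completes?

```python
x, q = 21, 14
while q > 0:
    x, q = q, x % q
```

GCD of 21 and 14
`x` takes the values: 21 → 14 → 7

Answer: 7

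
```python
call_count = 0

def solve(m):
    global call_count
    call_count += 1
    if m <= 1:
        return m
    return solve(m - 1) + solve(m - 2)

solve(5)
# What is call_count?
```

Calls(m) = 1 + Calls(m-1) + Calls(m-2); Calls(0)=Calls(1)=1. For m=5 this gives 15.

Answer: 15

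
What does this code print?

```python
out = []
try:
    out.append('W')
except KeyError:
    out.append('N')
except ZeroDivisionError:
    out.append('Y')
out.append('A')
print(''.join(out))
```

Execution trace: 'W' (try body, no exception) → 'A' (after the try/except). Output: WA

Answer: WA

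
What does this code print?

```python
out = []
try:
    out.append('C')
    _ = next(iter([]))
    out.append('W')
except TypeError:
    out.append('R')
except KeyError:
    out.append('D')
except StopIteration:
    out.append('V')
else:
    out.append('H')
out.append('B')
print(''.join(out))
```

Execution trace: 'C' (try body) → 'V' (except StopIteration) → 'B' (after the try/except). Output: CVB

Answer: CVB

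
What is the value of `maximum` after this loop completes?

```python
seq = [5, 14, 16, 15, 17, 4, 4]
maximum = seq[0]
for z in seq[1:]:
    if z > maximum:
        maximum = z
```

Maximum of [5, 14, 16, 15, 17, 4, 4]
`maximum` takes the values: 5 → 14 → 16 → 17

Answer: 17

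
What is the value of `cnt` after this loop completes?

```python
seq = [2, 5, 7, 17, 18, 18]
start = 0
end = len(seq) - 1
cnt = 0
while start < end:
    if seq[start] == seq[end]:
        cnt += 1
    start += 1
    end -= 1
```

Count matching pairs from ends
`cnt` takes the values: 0

Answer: 0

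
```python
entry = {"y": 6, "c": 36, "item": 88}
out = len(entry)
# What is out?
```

Trace:
`entry = {"y": 6, "c": 36, "item": 88}` → entry = {'y': 6, 'c': 36, 'item': 88}
`out = len(entry)` → out = 3
So out = 3

Answer: 3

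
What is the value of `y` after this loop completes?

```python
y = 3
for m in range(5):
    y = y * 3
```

Multiply by 3, 5 times: 3 * 3^5 = 729
`y` takes the values: 3 → 9 → 27 → 81 → 243 → 729

Answer: 729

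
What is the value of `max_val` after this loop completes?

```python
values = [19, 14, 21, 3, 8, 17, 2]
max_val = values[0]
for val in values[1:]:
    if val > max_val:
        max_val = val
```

Maximum of [19, 14, 21, 3, 8, 17, 2]
`max_val` takes the values: 19 → 21

Answer: 21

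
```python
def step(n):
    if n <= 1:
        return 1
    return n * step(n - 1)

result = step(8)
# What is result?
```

step(8) = 8 * 7 * 6 * 5 * 4 * 3 * 2 * 1 = 40320

Answer: 40320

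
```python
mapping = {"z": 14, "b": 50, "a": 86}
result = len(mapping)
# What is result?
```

Trace:
`mapping = {"z": 14, "b": 50, "a": 86}` → mapping = {'z': 14, 'b': 50, 'a': 86}
`result = len(mapping)` → result = 3
So result = 3

Answer: 3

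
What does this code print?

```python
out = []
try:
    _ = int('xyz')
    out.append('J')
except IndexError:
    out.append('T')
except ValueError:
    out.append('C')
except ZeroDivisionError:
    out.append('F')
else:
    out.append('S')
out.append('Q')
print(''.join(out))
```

Execution trace: 'C' (except ValueError) → 'Q' (after the try/except). Output: CQ

Answer: CQ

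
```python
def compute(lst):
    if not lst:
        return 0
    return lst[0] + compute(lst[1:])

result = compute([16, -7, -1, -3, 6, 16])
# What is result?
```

16 + (-7) + (-1) + (-3) + 6 + 16 + 0 = 27

Answer: 27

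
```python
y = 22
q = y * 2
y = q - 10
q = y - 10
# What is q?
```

Trace:
`y = 22` → y = 22
`q = y * 2` → q = 44
`y = q - 10` → y = 34
`q = y - 10` → q = 24
So q = 24

Answer: 24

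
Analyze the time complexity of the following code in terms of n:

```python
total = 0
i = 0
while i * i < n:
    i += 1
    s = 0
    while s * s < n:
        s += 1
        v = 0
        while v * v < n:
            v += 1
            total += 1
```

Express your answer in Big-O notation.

Each loop level contributes: √n × √n × √n. Multiplying the contributions gives O(n√n).

Answer: O(n√n)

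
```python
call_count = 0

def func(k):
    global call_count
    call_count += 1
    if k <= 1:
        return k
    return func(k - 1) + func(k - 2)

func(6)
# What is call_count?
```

Calls(k) = 1 + Calls(k-1) + Calls(k-2); Calls(0)=Calls(1)=1. For k=6 this gives 25.

Answer: 25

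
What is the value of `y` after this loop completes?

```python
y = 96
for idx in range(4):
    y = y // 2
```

Halve 4 times: 96 // 2^4 = 6
`y` takes the values: 96 → 48 → 24 → 12 → 6

Answer: 6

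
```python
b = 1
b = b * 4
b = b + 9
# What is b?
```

Trace:
`b = 1` → b = 1
`b = b * 4` → b = 4
`b = b + 9` → b = 13
So b = 13

Answer: 13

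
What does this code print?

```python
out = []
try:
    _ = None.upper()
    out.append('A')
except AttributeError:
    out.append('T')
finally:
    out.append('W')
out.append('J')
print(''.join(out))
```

Execution trace: 'T' (except AttributeError) → 'W' (finally) → 'J' (after the try/except). Output: TWJ

Answer: TWJ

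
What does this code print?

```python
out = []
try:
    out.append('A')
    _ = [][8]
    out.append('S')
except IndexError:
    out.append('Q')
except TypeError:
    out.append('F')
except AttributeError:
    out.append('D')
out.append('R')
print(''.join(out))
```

Execution trace: 'A' (try body) → 'Q' (except IndexError) → 'R' (after the try/except). Output: AQR

Answer: AQR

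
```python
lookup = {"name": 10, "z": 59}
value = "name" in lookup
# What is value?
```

Trace:
`lookup = {"name": 10, "z": 59}` → lookup = {'name': 10, 'z': 59}
`value = "name" in lookup` → value = True
So value = True

Answer: True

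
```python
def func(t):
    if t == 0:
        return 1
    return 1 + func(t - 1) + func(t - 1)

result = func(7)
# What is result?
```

func(t) = 1 + 2·func(t-1), func(0)=1. Closed form: (1+1)·2^7 - 1 = 255.

Answer: 255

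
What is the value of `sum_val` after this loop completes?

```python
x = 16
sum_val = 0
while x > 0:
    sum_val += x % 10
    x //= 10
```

Sum digits of 16
`sum_val` takes the values: 0 → 6 → 7

Answer: 7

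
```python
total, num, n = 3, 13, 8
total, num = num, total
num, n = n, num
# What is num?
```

Trace:
`total, num, n = 3, 13, 8` → total = 3; num = 13; n = 8
`total, num = num, total` → total = 13; num = 3
`num, n = n, num` → num = 8; n = 3
So num = 8

Answer: 8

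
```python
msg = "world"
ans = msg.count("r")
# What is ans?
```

Trace:
`msg = "world"` → msg = 'world'
`ans = msg.count("r")` → ans = 1
So ans = 1

Answer: 1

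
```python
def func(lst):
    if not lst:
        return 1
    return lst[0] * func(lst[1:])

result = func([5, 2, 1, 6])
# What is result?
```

Product over [5, 2, 1, 6] = 5 * 2 * 1 * 6 = 60

Answer: 60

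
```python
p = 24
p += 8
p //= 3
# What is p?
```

Trace:
`p = 24` → p = 24
`p += 8` → p = 32
`p //= 3` → p = 10
So p = 10

Answer: 10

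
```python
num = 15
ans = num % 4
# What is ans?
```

Trace:
`num = 15` → num = 15
`ans = num % 4` → ans = 3
So ans = 3

Answer: 3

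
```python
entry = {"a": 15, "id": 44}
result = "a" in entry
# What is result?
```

Trace:
`entry = {"a": 15, "id": 44}` → entry = {'a': 15, 'id': 44}
`result = "a" in entry` → result = True
So result = True

Answer: True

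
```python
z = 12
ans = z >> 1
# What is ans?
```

Trace:
`z = 12` → z = 12
`ans = z >> 1` → ans = 6
So ans = 6

Answer: 6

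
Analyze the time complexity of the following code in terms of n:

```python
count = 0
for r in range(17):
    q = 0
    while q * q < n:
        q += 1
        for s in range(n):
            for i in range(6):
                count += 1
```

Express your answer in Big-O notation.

Each loop level contributes: 1 × √n × n × 1. Multiplying the contributions gives O(n√n).

Answer: O(n√n)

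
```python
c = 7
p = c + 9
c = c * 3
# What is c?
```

Trace:
`c = 7` → c = 7
`p = c + 9` → p = 16
`c = c * 3` → c = 21
So c = 21

Answer: 21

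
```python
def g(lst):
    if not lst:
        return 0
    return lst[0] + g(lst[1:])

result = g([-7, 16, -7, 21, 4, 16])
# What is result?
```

(-7) + 16 + (-7) + 21 + 4 + 16 + 0 = 43

Answer: 43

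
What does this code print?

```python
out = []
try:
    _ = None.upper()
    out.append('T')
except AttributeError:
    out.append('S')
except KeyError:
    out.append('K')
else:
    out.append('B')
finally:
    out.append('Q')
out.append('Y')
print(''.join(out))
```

Execution trace: 'S' (except AttributeError) → 'Q' (finally) → 'Y' (after the try/except). Output: SQY

Answer: SQY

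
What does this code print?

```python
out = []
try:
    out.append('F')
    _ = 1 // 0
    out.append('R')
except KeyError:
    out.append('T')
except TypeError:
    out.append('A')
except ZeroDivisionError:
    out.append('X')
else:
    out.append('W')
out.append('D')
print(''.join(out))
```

Execution trace: 'F' (try body) → 'X' (except ZeroDivisionError) → 'D' (after the try/except). Output: FXD

Answer: FXD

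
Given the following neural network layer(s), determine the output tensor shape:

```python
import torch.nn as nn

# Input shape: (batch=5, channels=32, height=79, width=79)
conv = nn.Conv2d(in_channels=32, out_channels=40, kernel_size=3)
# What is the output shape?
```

Input: (5, 32, 79, 79) -> Output: (5, 40, 77, 77)

Answer: (5, 40, 77, 77)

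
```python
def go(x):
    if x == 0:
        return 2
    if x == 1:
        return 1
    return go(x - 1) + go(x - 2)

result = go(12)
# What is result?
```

Build up from base cases: go(0)=2, go(1)=1, go(2)=3, go(3)=4, go(4)=7, go(5)=11, go(6)=18, ..., go(12)=322

Answer: 322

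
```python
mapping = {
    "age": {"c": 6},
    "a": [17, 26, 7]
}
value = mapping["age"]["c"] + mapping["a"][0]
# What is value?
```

Trace:
`mapping = { ...` → mapping = {'age': {'c': 6}, 'a': [17, 26, 7]}
`value = mapping["age"]["c"] + mapping["a"][0]` → value = 23
So value = 23

Answer: 23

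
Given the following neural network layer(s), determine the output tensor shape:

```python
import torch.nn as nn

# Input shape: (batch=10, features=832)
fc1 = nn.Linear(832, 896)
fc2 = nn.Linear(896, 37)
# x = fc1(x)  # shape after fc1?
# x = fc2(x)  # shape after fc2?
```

Input: (10, 832) -> after fc1: (10, 896) -> Output: (10, 37)

Answer: (10, 37)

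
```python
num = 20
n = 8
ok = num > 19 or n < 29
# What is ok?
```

Trace:
`num = 20` → num = 20
`n = 8` → n = 8
`ok = num > 19 or n < 29` → ok = True
So ok = True

Answer: True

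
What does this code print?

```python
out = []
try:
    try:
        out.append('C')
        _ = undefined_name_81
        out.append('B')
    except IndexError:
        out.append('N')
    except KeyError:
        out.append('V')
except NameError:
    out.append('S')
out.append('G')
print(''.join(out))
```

Execution trace: 'C' (inner try body) → 'S' (outer except NameError) → 'G' (after the try/except). Output: CSG

Answer: CSG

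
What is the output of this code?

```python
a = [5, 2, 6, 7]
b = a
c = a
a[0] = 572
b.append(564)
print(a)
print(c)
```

Key concept: multiple aliases.
Step by step:
`a = [5, 2, 6, 7]` → a = [5, 2, 6, 7]
`b = a` → b = [5, 2, 6, 7] (same object as a)
`c = a` → c = [5, 2, 6, 7] (same object as a, b)
`a[0] = 572` → a = [572, 2, 6, 7] (same object as b, c); b = [572, 2, 6, 7] (same object as a, c); c = [572, 2, 6, 7] (same object as a, b)
`b.append(564)` → a = [572, 2, 6, 7, 564] (same object as b, c); b = [572, 2, 6, 7, 564] (same object as a, c); c = [572, 2, 6, 7, 564] (same object as a, b)
`print(a)` → prints [572, 2, 6, 7, 564]
`print(c)` → prints [572, 2, 6, 7, 564]

Answer:
[572, 2, 6, 7, 564]
[572, 2, 6, 7, 564]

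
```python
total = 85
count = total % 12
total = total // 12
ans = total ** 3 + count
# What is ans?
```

Trace:
`total = 85` → total = 85
`count = total % 12` → count = 1
`total = total // 12` → total = 7
`ans = total ** 3 + count` → ans = 344
So ans = 344

Answer: 344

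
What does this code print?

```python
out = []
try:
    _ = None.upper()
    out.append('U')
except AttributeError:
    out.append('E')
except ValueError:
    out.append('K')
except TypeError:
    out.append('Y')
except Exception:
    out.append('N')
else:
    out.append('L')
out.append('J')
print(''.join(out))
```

Execution trace: 'E' (except AttributeError) → 'J' (after the try/except). Output: EJ

Answer: EJ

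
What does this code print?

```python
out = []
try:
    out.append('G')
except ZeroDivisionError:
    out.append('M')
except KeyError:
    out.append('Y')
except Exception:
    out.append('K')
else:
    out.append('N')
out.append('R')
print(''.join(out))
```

Execution trace: 'G' (try body, no exception) → 'N' (else) → 'R' (after the try/except). Output: GNR

Answer: GNR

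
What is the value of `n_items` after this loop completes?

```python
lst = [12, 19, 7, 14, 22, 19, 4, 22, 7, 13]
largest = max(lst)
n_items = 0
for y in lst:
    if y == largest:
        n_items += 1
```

Count of max value 22 in [12, 19, 7, 14, 22, 19, 4, 22, 7, 13]
`n_items` takes the values: 0 → 1 → 2

Answer: 2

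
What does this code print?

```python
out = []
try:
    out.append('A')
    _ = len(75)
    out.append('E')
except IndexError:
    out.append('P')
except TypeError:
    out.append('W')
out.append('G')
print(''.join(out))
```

Execution trace: 'A' (try body) → 'W' (except TypeError) → 'G' (after the try/except). Output: AWG

Answer: AWG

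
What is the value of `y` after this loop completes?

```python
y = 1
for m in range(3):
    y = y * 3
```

Multiply by 3, 3 times: 1 * 3^3 = 27
`y` takes the values: 1 → 3 → 9 → 27

Answer: 27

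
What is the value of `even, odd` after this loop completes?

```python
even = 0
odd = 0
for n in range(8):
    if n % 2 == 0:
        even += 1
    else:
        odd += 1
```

Count evens and odds in range(8)
`even, odd` takes the values: (0, 0) → (1, 0) → (1, 1) → (2, 1) → (2, 2) → (3, 2) → (3, 3) → (4, 3) → (4, 4)

Answer: 4, 4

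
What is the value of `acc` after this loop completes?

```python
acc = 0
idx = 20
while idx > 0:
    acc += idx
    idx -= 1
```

Sum 20 down to 1
`acc` takes the values: 0 → 20 → 39 → 57 → 74 → 90 → 105 → 119 → 132 → 144 → 155 → 165 → 174 → 182 → 189 → 195 → 200 → 204 → 207 → 209 → 210

Answer: 210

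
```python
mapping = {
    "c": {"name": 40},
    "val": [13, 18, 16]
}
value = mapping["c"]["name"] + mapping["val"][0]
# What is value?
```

Trace:
`mapping = { ...` → mapping = {'c': {'name': 40}, 'val': [13, 18, 16]}
`value = mapping["c"]["name"] + mapping["val"][0]` → value = 53
So value = 53

Answer: 53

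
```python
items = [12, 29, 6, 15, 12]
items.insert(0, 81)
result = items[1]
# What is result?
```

Trace:
`items = [12, 29, 6, 15, 12]` → items = [12, 29, 6, 15, 12]
`items.insert(0, 81)` → items = [81, 12, 29, 6, 15, 12]
`result = items[1]` → result = 12
So result = 12

Answer: 12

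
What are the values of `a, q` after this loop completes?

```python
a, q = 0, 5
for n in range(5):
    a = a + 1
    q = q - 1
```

a goes 0→5, q goes 5→0
`a, q` takes the values: (0, 5) → (1, 5) → (1, 4) → (2, 4) → (2, 3) → (3, 3) → (3, 2) → (4, 2) → (4, 1) → (5, 1) → (5, 0)

Answer: 5, 0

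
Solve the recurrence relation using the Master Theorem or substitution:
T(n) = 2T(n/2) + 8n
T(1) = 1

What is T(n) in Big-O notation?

By Master Theorem: a=2, b=2, f(n)=8n. Since log_2(2) = 1 and f(n) = Θ(n^1), Case 2 applies. T(n) = O(n log n).

Answer: O(n log n)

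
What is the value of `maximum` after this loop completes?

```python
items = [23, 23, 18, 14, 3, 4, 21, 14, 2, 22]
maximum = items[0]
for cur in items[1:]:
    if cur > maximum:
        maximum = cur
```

Maximum of [23, 23, 18, 14, 3, 4, 21, 14, 2, 22]
`maximum` takes the values: 23

Answer: 23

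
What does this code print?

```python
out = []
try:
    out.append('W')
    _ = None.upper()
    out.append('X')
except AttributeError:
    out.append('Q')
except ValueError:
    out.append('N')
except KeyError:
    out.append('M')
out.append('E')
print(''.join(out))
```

Execution trace: 'W' (try body) → 'Q' (except AttributeError) → 'E' (after the try/except). Output: WQE

Answer: WQE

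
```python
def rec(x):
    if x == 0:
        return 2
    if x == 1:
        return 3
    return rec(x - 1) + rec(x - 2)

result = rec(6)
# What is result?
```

Build up from base cases: rec(0)=2, rec(1)=3, rec(2)=5, rec(3)=8, rec(4)=13, rec(5)=21, rec(6)=34

Answer: 34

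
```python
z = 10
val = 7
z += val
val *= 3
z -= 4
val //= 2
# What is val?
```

Trace:
`z = 10` → z = 10
`val = 7` → val = 7
`z += val` → z = 17
`val *= 3` → val = 21
`z -= 4` → z = 13
`val //= 2` → val = 10
So val = 10

Answer: 10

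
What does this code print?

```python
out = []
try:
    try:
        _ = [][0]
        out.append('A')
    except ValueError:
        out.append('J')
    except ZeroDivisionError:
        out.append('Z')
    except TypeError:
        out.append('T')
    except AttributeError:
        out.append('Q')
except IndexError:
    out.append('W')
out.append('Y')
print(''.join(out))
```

Execution trace: 'W' (outer except IndexError) → 'Y' (after the try/except). Output: WY

Answer: WY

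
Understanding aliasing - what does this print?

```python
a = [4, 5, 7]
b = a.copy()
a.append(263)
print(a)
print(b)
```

Key concept: list.copy() creates independent copy.
Step by step:
`a = [4, 5, 7]` → a = [4, 5, 7]
`b = a.copy()` → b = [4, 5, 7]
`a.append(263)` → a = [4, 5, 7, 263]
`print(a)` → prints [4, 5, 7, 263]
`print(b)` → prints [4, 5, 7]

Answer:
[4, 5, 7, 263]
[4, 5, 7]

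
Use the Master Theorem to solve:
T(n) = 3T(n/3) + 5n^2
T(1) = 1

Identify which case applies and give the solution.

a=3, b=3, f(n)=5n^2. log_3(3) = 1. Since c=2 > 1 and the regularity condition holds (3(n/3)^2 = (3/3^2)n^2 with 3/3^2 < 1), Case 3 applies: T(n) = Θ(f(n)) = O(n^2).

Answer: O(n^2) - Case 3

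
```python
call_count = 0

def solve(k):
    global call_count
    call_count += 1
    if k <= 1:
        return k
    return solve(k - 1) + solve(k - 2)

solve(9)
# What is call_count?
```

Calls(k) = 1 + Calls(k-1) + Calls(k-2); Calls(0)=Calls(1)=1. For k=9 this gives 109.

Answer: 109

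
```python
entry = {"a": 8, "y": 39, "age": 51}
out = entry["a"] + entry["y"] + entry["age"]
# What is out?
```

Trace:
`entry = {"a": 8, "y": 39, "age": 51}` → entry = {'a': 8, 'y': 39, 'age': 51}
`out = entry["a"] + entry["y"] + entry["age"]` → out = 98
So out = 98

Answer: 98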